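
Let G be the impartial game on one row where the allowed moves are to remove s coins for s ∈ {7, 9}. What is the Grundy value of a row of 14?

2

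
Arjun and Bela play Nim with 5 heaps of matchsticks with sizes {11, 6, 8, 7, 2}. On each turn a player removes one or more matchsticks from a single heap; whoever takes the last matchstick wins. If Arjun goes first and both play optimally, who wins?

Compute the nim-sum pairwise:
11 ⊕ 6 = 13
13 ⊕ 8 = 5
5 ⊕ 7 = 2
2 ⊕ 2 = 0
The nim-sum is 0, so this is a P-position: the player to move is in a losing position under optimal play; Arjun is about to move from it and so loses — Bela wins.

Bela wins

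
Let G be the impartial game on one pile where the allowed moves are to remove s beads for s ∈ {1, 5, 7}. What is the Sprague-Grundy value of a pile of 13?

Build the Grundy sequence with g(k) = mex{g(k−s) : s ∈ {1, 5, 7}, s ≤ k}:
g(0) = mex{} = 0
g(1) = mex{0} = 1
g(2) = mex{1} = 0
g(3) = mex{0} = 1
g(4) = mex{1} = 0
g(5) = mex{0} = 1
g(6) = mex{1} = 0
g(7) = mex{0} = 1
g(8) = mex{1} = 0
g(9) = mex{0} = 1
g(10) = mex{1} = 0
g(11) = mex{0} = 1
g(12) = mex{1} = 0
g(13) = mex{0} = 1
So g(13) = 1.

1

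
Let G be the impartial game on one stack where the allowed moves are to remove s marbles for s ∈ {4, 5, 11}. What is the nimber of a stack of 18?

Compute g(0), g(1), … for moves {4, 5, 11}:
k:     0  1  2  3  4  5  6  7  8  9 10 11 12 13 14 15 16 17 18
g(k):  0  0  0  0  1  1  1  1  2  0  0  2  3  1  1  3  0  0  0
So g(18) = 0.

0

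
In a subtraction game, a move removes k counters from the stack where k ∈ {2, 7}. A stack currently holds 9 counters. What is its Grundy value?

0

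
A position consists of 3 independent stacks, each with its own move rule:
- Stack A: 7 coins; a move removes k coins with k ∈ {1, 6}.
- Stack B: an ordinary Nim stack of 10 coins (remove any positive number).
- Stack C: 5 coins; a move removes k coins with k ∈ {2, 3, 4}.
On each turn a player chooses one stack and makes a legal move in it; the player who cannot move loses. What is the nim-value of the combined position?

8

Build the Grundy sequence for stack A with g(k) = mex{g(k−s) : s ∈ {1, 6}, s ≤ k}:
k:     0  1  2  3  4  5  6  7
g(k):  0  1  0  1  0  1  2  0
So g(7) = 0.
Stack B is a plain Nim stack of size 10, so its Grundy value is 10.
For stack C, compute g(0), g(1), … with moves {2, 3, 4}:
k:     0  1  2  3  4  5
g(k):  0  0  1  1  2  2
So g(5) = 2.
By the Sprague-Grundy theorem, the Grundy value of a sum of independent games is the XOR of the component values.
Combined value = 0 XOR 10 XOR 2 = 8.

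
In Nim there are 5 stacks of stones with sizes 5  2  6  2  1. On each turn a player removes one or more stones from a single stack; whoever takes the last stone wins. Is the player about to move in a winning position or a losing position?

Winning position

Bitwise XOR of the heap sizes:
  101  (5)
  010  (2)
  110  (6)
  010  (2)
  001  (1)
  ---
  010  (2)
The nim-sum is 2 ≠ 0, so this is an N-position: the player to move can win.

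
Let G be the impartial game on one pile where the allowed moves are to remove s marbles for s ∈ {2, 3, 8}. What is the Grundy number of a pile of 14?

Grundy values for subtraction set {2, 3, 8}:
g(0) = mex{} = 0
g(1) = mex{} = 0
g(2) = mex{0} = 1
g(3) = mex{0} = 1
g(4) = mex{0,1} = 2
g(5) = mex{1} = 0
g(6) = mex{1,2} = 0
g(7) = mex{0,2} = 1
g(8) = mex{0} = 1
g(9) = mex{0,1} = 2
g(10) = mex{1} = 0
g(11) = mex{1,2} = 0
g(12) = mex{0,2} = 1
g(13) = mex{0} = 1
g(14) = mex{0,1} = 2
So g(14) = 2.

2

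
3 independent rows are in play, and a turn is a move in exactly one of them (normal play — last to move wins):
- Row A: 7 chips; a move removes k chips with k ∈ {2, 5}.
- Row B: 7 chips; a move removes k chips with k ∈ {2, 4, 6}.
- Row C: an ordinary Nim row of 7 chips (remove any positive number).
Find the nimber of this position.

Build the Grundy sequence for row A with g(k) = mex{g(k−s) : s ∈ {2, 5}, s ≤ k}:
g(0) = mex{} = 0
g(1) = mex{} = 0
g(2) = mex{0} = 1
g(3) = mex{0} = 1
g(4) = mex{1} = 0
g(5) = mex{0,1} = 2
g(6) = mex{0} = 1
g(7) = mex{1,2} = 0
So g(7) = 0.
Grundy values for row B (subtraction set {2, 4, 6}):
k:     0  1  2  3  4  5  6  7
g(k):  0  0  1  1  2  2  3  3
So g(7) = 3.
Row C is a plain Nim row of size 7, so its Grundy value is 7.
By the Sprague-Grundy theorem, the Grundy value of a sum of independent games is the XOR of the component values.
Combined value = 0 XOR 3 XOR 7 = 4.

4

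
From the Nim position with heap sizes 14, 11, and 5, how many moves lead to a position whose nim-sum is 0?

0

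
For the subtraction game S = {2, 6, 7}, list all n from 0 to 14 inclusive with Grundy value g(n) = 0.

0, 1, 4, 5, 9, 13, 14

Compute g(0), g(1), … for moves {2, 6, 7}:
g(0) = mex{} = 0
g(1) = mex{} = 0
g(2) = mex{0} = 1
g(3) = mex{0} = 1
g(4) = mex{1} = 0
g(5) = mex{1} = 0
g(6) = mex{0} = 1
g(7) = mex{0} = 1
g(8) = mex{0,1} = 2
g(9) = mex{1} = 0
g(10) = mex{0,1,2} = 3
g(11) = mex{0} = 1
g(12) = mex{0,1,3} = 2
g(13) = mex{1} = 0
g(14) = mex{1,2} = 0
The P-positions (g = 0) in 0..14 are 0, 1, 4, 5, 9, 13, 14.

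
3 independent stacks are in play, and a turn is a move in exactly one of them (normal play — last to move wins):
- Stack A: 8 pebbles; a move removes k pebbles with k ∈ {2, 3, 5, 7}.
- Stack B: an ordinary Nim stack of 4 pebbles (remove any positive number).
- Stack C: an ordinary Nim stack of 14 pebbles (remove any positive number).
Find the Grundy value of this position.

14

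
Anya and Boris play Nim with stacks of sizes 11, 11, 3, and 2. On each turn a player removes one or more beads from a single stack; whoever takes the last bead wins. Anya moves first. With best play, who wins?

Bitwise XOR of the heap sizes:
  1011  (11)
  1011  (11)
  0011  (3)
  0010  (2)
  ----
  0001  (1)
The nim-sum is 1 ≠ 0, so this is an N-position: the player to move can win; Anya has a winning move.

Anya wins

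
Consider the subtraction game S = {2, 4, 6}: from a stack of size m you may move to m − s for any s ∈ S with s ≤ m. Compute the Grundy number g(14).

3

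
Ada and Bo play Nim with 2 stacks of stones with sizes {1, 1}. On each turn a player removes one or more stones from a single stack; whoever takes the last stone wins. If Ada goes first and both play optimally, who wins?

Compute the nim-sum pairwise:
1 ⊕ 1 = 0
The nim-sum is 0, so this is a P-position: the player to move is in a losing position under optimal play; Ada is about to move from it and so loses — Bo wins.

Bo wins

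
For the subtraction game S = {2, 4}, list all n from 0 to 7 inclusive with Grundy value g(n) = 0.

Build the Grundy sequence with g(k) = mex{g(k−s) : s ∈ {2, 4}, s ≤ k}:
g(0) = mex{} = 0
g(1) = mex{} = 0
g(2) = mex{0} = 1
g(3) = mex{0} = 1
g(4) = mex{0,1} = 2
g(5) = mex{0,1} = 2
g(6) = mex{1,2} = 0
g(7) = mex{1,2} = 0
The P-positions (g = 0) in 0..7 are 0, 1, 6, 7.

0, 1, 6, 7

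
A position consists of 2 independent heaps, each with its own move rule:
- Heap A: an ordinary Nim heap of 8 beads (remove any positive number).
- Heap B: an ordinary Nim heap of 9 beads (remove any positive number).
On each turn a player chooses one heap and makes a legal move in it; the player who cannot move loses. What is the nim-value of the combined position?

Heap A is a plain Nim heap of size 8, so its Grundy value is 8.
Heap B is a plain Nim heap of size 9, so its Grundy value is 9.
The value of a disjunctive sum is the nim-sum of the parts.
Combined value = 8 ⊕ 9 = 1.

1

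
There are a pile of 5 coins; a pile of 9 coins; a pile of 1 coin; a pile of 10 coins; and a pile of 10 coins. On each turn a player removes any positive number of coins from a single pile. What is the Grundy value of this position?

13

Nim-sum: 5 ⊕ 9 ⊕ 1 ⊕ 10 ⊕ 10 = 13.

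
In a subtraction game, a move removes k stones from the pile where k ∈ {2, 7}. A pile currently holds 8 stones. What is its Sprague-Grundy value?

Grundy values for subtraction set {2, 7}:
k:     0  1  2  3  4  5  6  7  8
g(k):  0  0  1  1  0  0  1  1  2
So g(8) = 2.

2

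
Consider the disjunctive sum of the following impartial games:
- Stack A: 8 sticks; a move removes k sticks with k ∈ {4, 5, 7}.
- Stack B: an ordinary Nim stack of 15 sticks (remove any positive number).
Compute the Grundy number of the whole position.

13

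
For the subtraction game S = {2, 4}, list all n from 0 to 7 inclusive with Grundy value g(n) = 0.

0, 1, 6, 7

Grundy values for subtraction set {2, 4}:
g(0) = mex{} = 0
g(1) = mex{} = 0
g(2) = mex{0} = 1
g(3) = mex{0} = 1
g(4) = mex{0,1} = 2
g(5) = mex{0,1} = 2
g(6) = mex{1,2} = 0
g(7) = mex{1,2} = 0
The P-positions (g = 0) in 0..7 are 0, 1, 6, 7.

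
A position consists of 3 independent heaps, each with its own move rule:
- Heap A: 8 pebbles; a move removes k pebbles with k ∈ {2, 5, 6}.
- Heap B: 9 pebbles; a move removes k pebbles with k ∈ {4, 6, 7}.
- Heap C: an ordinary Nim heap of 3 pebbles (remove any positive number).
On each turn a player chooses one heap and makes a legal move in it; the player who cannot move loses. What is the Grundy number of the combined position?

1

Build the Grundy sequence for heap A with g(k) = mex{g(k−s) : s ∈ {2, 5, 6}, s ≤ k}:
k:     0  1  2  3  4  5  6  7  8
g(k):  0  0  1  1  0  2  1  3  0
So g(8) = 0.
For heap B, compute g(0), g(1), … with moves {4, 6, 7}:
k:     0  1  2  3  4  5  6  7  8  9
g(k):  0  0  0  0  1  1  1  1  2  2
So g(9) = 2.
Heap C is a plain Nim heap of size 3, so its Grundy value is 3.
By the Sprague-Grundy theorem, the Grundy value of a sum of independent games is the XOR of the component values.
Combined value = 0 XOR 2 XOR 3 = 1.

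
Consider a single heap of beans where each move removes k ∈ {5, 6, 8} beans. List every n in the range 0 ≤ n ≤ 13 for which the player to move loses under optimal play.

Compute g(0), g(1), … for moves {5, 6, 8}:
g(0) = mex{} = 0
g(1) = mex{} = 0
g(2) = mex{} = 0
g(3) = mex{} = 0
g(4) = mex{} = 0
g(5) = mex{0} = 1
g(6) = mex{0} = 1
g(7) = mex{0} = 1
g(8) = mex{0} = 1
g(9) = mex{0} = 1
g(10) = mex{0,1} = 2
g(11) = mex{0,1} = 2
g(12) = mex{0,1} = 2
g(13) = mex{1} = 0
The P-positions (g = 0) in 0..13 are 0, 1, 2, 3, 4, 13.

0, 1, 2, 3, 4, 13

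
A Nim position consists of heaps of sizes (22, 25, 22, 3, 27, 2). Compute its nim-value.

3

Write each in binary and XOR column by column:
  10110  (22)
  11001  (25)
  10110  (22)
  00011  (3)
  11011  (27)
  00010  (2)
  -----
  00011  (3)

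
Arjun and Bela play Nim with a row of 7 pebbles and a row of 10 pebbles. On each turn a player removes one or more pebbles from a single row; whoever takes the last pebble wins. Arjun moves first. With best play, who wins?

Compute the nim-sum pairwise:
7 ⊕ 10 = 13
The nim-sum is 13 ≠ 0, so this is an N-position: the player to move can win; Arjun has a winning move.

Arjun wins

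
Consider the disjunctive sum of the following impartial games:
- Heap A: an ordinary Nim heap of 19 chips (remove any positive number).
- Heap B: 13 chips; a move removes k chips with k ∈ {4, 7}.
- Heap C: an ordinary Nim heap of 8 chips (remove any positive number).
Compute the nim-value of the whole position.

27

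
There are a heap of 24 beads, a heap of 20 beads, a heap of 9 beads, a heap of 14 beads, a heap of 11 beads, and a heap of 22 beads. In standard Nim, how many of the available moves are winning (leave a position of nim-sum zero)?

Compute the nim-sum pairwise:
24 XOR 20 = 12
12 XOR 9 = 5
5 XOR 14 = 11
11 XOR 11 = 0
0 XOR 22 = 22
The overall nim-sum is X = 22. A heap of size p has a winning move iff p XOR X < p (reduce it to p XOR X).
  24: 24 XOR 22 = 14 < 24 — winning move (to 14).
  20: 20 XOR 22 = 2 < 20 — winning move (to 2).
  9: 9 XOR 22 = 31 ≥ 9 — no move.
  14: 14 XOR 22 = 24 ≥ 14 — no move.
  11: 11 XOR 22 = 29 ≥ 11 — no move.
  22: 22 XOR 22 = 0 < 22 — winning move (to 0).
That gives 3 winning moves.

3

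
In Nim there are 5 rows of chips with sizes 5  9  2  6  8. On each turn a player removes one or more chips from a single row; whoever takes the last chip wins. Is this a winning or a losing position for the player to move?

Losing position

Nim-sum: 5 XOR 9 XOR 2 XOR 6 XOR 8 = 0.
The nim-sum is 0, so this is a P-position: the player to move is in a losing position under optimal play.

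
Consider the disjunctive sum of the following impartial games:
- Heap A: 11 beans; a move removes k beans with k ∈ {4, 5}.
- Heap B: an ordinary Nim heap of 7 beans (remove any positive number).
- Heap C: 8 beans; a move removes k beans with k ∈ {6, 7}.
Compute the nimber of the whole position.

6

Build the Grundy sequence for heap A with g(k) = mex{g(k−s) : s ∈ {4, 5}, s ≤ k}:
k:     0  1  2  3  4  5  6  7  8  9 10 11
g(k):  0  0  0  0  1  1  1  1  2  0  0  0
So g(11) = 0.
Heap B is a plain Nim heap of size 7, so its Grundy value is 7.
For heap C, compute g(0), g(1), … with moves {6, 7}:
g(0) = mex{} = 0
g(1) = mex{} = 0
g(2) = mex{} = 0
g(3) = mex{} = 0
g(4) = mex{} = 0
g(5) = mex{} = 0
g(6) = mex{0} = 1
g(7) = mex{0} = 1
g(8) = mex{0} = 1
So g(8) = 1.
By the Sprague-Grundy theorem, the Grundy value of a sum of independent games is the XOR of the component values.
Combined value = 0 ⊕ 7 ⊕ 1 = 6.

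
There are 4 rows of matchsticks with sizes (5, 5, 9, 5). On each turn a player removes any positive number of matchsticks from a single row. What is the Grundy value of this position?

12

Bitwise XOR of the heap sizes:
  0101  (5)
  0101  (5)
  1001  (9)
  0101  (5)
  ----
  1100  (12)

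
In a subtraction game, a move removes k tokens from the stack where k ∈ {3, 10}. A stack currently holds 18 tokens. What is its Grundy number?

Grundy values for subtraction set {3, 10}:
k:     0  1  2  3  4  5  6  7  8  9 10 11 12 13 14 15 16 17 18
g(k):  0  0  0  1  1  1  0  0  0  1  1  1  2  0  0  0  1  1  1
So g(18) = 1.

1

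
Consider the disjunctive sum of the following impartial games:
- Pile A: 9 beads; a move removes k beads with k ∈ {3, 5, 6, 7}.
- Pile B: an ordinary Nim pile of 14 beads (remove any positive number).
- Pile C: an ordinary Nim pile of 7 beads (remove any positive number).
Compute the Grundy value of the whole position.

Grundy values for pile A (subtraction set {3, 5, 6, 7}):
g(0) = mex{} = 0
g(1) = mex{} = 0
g(2) = mex{} = 0
g(3) = mex{0} = 1
g(4) = mex{0} = 1
g(5) = mex{0} = 1
g(6) = mex{0,1} = 2
g(7) = mex{0,1} = 2
g(8) = mex{0,1} = 2
g(9) = mex{0,1,2} = 3
So g(9) = 3.
Pile B is a plain Nim pile of size 14, so its Grundy value is 14.
Pile C is a plain Nim pile of size 7, so its Grundy value is 7.
The value of a disjunctive sum is the nim-sum of the parts.
Combined value = 3 XOR 14 XOR 7 = 10.

10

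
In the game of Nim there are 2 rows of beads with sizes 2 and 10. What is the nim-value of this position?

Nim-sum: 2 ⊕ 10 = 8.

8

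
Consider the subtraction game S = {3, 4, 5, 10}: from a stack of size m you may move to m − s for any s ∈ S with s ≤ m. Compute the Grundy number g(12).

1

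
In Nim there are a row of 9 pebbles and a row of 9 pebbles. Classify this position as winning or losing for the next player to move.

Losing position

In binary:
  1001  (9)
  1001  (9)
  ----
  0000  (0)
The nim-sum is 0, so this is a P-position: the player to move is in a losing position under optimal play.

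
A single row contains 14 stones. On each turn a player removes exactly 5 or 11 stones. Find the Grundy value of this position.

Build the Grundy sequence with g(k) = mex{g(k−s) : s ∈ {5, 11}, s ≤ k}:
g(0) = mex{} = 0
g(1) = mex{} = 0
g(2) = mex{} = 0
g(3) = mex{} = 0
g(4) = mex{} = 0
g(5) = mex{0} = 1
g(6) = mex{0} = 1
g(7) = mex{0} = 1
g(8) = mex{0} = 1
g(9) = mex{0} = 1
g(10) = mex{1} = 0
g(11) = mex{0,1} = 2
g(12) = mex{0,1} = 2
g(13) = mex{0,1} = 2
g(14) = mex{0,1} = 2
So g(14) = 2.

2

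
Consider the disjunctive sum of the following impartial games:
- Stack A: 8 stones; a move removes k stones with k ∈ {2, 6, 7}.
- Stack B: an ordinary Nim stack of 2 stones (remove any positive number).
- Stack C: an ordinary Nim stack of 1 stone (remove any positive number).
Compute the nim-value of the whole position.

Build the Grundy sequence for stack A with g(k) = mex{g(k−s) : s ∈ {2, 6, 7}, s ≤ k}:
k:     0  1  2  3  4  5  6  7  8
g(k):  0  0  1  1  0  0  1  1  2
So g(8) = 2.
Stack B is a plain Nim stack of size 2, so its Grundy value is 2.
Stack C is a plain Nim stack of size 1, so its Grundy value is 1.
By the Sprague-Grundy theorem, the Grundy value of a sum of independent games is the XOR of the component values.
Combined value = 2 ⊕ 2 ⊕ 1 = 1.

1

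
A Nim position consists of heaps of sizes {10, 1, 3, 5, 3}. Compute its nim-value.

Compute the nim-sum pairwise:
10 ^ 1 = 11
11 ^ 3 = 8
8 ^ 5 = 13
13 ^ 3 = 14

14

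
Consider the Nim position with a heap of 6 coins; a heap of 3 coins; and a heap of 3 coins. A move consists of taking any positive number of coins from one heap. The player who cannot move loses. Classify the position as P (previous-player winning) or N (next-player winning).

Compute the nim-sum pairwise:
6 ⊕ 3 = 5
5 ⊕ 3 = 6
The nim-sum is 6 ≠ 0, so this is an N-position: the player to move can win.

N-position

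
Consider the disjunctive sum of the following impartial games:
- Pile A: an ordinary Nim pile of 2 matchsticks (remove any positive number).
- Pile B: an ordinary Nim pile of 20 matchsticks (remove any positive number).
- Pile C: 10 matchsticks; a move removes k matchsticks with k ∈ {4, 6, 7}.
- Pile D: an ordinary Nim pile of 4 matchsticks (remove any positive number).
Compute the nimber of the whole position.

16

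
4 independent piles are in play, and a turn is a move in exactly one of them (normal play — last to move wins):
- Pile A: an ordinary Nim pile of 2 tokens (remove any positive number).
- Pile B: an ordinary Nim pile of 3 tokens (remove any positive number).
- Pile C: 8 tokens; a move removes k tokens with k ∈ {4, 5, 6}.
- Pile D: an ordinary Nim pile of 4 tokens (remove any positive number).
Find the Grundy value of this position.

7

Pile A is a plain Nim pile of size 2, so its Grundy value is 2.
Pile B is a plain Nim pile of size 3, so its Grundy value is 3.
Build the Grundy sequence for pile C with g(k) = mex{g(k−s) : s ∈ {4, 5, 6}, s ≤ k}:
g(0) = mex{} = 0
g(1) = mex{} = 0
g(2) = mex{} = 0
g(3) = mex{} = 0
g(4) = mex{0} = 1
g(5) = mex{0} = 1
g(6) = mex{0} = 1
g(7) = mex{0} = 1
g(8) = mex{0,1} = 2
So g(8) = 2.
Pile D is a plain Nim pile of size 4, so its Grundy value is 4.
The value of a disjunctive sum is the nim-sum of the parts.
Combined value = 2 XOR 3 XOR 2 XOR 4 = 7.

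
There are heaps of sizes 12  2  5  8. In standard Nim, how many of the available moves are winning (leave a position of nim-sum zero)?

Compute the nim-sum pairwise:
12 ⊕ 2 = 14
14 ⊕ 5 = 11
11 ⊕ 8 = 3
The overall nim-sum is X = 3. A heap of size p has a winning move iff p XOR X < p (reduce it to p XOR X).
  12: 12 XOR 3 = 15 ≥ 12 — no move.
  2: 2 XOR 3 = 1 < 2 — winning move (to 1).
  5: 5 XOR 3 = 6 ≥ 5 — no move.
  8: 8 XOR 3 = 11 ≥ 8 — no move.
That gives 1 winning move.

1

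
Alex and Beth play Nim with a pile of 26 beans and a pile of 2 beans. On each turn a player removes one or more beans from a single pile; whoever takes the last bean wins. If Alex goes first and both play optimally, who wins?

Alex wins

Write each in binary and XOR column by column:
  11010  (26)
  00010  (2)
  -----
  11000  (24)
The nim-sum is 24 ≠ 0, so this is an N-position: the player to move can win; Alex has a winning move.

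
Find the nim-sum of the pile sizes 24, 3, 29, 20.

Nim-sum: 24 XOR 3 XOR 29 XOR 20 = 18.

18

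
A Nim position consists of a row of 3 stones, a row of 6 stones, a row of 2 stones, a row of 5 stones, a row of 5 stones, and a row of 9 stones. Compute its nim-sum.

Write each in binary and XOR column by column:
  0011  (3)
  0110  (6)
  0010  (2)
  0101  (5)
  0101  (5)
  1001  (9)
  ----
  1110  (14)

14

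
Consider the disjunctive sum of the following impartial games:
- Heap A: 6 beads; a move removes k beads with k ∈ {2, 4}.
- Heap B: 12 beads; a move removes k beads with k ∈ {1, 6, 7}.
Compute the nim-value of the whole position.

Grundy values for heap A (subtraction set {2, 4}):
k:     0  1  2  3  4  5  6
g(k):  0  0  1  1  2  2  0
So g(6) = 0.
Build the Grundy sequence for heap B with g(k) = mex{g(k−s) : s ∈ {1, 6, 7}, s ≤ k}:
k:     0  1  2  3  4  5  6  7  8  9 10 11 12
g(k):  0  1  0  1  0  1  2  3  2  3  2  3  0
So g(12) = 0.
The value of a disjunctive sum is the nim-sum of the parts.
Combined value = 0 ⊕ 0 = 0.

0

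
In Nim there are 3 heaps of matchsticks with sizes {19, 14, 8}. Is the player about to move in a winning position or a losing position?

In binary:
  10011  (19)
  01110  (14)
  01000  (8)
  -----
  10101  (21)
The nim-sum is 21 ≠ 0, so this is an N-position: the player to move can win.

Winning position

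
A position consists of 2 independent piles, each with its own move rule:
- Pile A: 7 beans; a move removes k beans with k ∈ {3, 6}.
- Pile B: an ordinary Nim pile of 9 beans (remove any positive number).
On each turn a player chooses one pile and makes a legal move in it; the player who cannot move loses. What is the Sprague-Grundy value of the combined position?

For pile A, compute g(0), g(1), … with moves {3, 6}:
g(0) = mex{} = 0
g(1) = mex{} = 0
g(2) = mex{} = 0
g(3) = mex{0} = 1
g(4) = mex{0} = 1
g(5) = mex{0} = 1
g(6) = mex{0,1} = 2
g(7) = mex{0,1} = 2
So g(7) = 2.
Pile B is a plain Nim pile of size 9, so its Grundy value is 9.
The value of a disjunctive sum is the nim-sum of the parts.
Combined value = 2 ⊕ 9 = 11.

11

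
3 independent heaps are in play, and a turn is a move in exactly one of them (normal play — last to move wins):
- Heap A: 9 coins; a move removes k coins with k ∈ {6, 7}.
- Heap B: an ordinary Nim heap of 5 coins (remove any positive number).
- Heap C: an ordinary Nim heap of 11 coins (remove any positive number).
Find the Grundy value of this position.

15

Grundy values for heap A (subtraction set {6, 7}):
k:     0  1  2  3  4  5  6  7  8  9
g(k):  0  0  0  0  0  0  1  1  1  1
So g(9) = 1.
Heap B is a plain Nim heap of size 5, so its Grundy value is 5.
Heap C is a plain Nim heap of size 11, so its Grundy value is 11.
The value of a disjunctive sum is the nim-sum of the parts.
Combined value = 1 ⊕ 5 ⊕ 11 = 15.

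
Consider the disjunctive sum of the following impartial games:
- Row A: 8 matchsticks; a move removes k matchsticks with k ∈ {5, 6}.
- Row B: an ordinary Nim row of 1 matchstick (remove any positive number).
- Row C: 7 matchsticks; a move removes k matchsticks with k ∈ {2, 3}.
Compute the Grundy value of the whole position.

Build the Grundy sequence for row A with g(k) = mex{g(k−s) : s ∈ {5, 6}, s ≤ k}:
k:     0  1  2  3  4  5  6  7  8
g(k):  0  0  0  0  0  1  1  1  1
So g(8) = 1.
Row B is a plain Nim row of size 1, so its Grundy value is 1.
Grundy values for row C (subtraction set {2, 3}):
k:     0  1  2  3  4  5  6  7
g(k):  0  0  1  1  2  0  0  1
So g(7) = 1.
The value of a disjunctive sum is the nim-sum of the parts.
Combined value = 1 ⊕ 1 ⊕ 1 = 1.

1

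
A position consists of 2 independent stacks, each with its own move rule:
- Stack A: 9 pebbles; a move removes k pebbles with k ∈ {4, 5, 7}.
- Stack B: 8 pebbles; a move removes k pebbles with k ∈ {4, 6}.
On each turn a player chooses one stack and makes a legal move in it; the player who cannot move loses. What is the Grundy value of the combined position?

0

Build the Grundy sequence for stack A with g(k) = mex{g(k−s) : s ∈ {4, 5, 7}, s ≤ k}:
g(0) = mex{} = 0
g(1) = mex{} = 0
g(2) = mex{} = 0
g(3) = mex{} = 0
g(4) = mex{0} = 1
g(5) = mex{0} = 1
g(6) = mex{0} = 1
g(7) = mex{0} = 1
g(8) = mex{0,1} = 2
g(9) = mex{0,1} = 2
So g(9) = 2.
Grundy values for stack B (subtraction set {4, 6}):
k:     0  1  2  3  4  5  6  7  8
g(k):  0  0  0  0  1  1  1  1  2
So g(8) = 2.
By the Sprague-Grundy theorem, the Grundy value of a sum of independent games is the XOR of the component values.
Combined value = 2 XOR 2 = 0.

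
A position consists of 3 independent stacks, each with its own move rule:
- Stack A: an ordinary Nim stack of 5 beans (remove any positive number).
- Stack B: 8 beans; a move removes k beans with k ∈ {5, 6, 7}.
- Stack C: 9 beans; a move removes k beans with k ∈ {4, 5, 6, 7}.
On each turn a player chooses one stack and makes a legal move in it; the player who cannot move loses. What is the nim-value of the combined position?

6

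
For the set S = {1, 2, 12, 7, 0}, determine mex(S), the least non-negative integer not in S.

The values 0, 1, 2 are all present; 3 is the first non-negative integer missing from the set.

3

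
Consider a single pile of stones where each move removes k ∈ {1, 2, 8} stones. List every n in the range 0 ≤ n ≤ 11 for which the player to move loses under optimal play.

Grundy values for subtraction set {1, 2, 8}:
g(0) = mex{} = 0
g(1) = mex{0} = 1
g(2) = mex{0,1} = 2
g(3) = mex{1,2} = 0
g(4) = mex{0,2} = 1
g(5) = mex{0,1} = 2
g(6) = mex{1,2} = 0
g(7) = mex{0,2} = 1
g(8) = mex{0,1} = 2
g(9) = mex{1,2} = 0
g(10) = mex{0,2} = 1
g(11) = mex{0,1} = 2
The P-positions (g = 0) in 0..11 are 0, 3, 6, 9.

0, 3, 6, 9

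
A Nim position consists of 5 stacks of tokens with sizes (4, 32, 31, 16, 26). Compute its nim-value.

Nim-sum: 4 ⊕ 32 ⊕ 31 ⊕ 16 ⊕ 26 = 49.

49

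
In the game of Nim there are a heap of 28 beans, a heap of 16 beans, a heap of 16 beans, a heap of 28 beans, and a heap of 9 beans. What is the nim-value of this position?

9

Write each in binary and XOR column by column:
  11100  (28)
  10000  (16)
  10000  (16)
  11100  (28)
  01001  (9)
  -----
  01001  (9)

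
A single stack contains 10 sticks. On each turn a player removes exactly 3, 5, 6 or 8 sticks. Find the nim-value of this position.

Build the Grundy sequence with g(k) = mex{g(k−s) : s ∈ {3, 5, 6, 8}, s ≤ k}:
k:     0  1  2  3  4  5  6  7  8  9 10
g(k):  0  0  0  1  1  1  2  2  2  3  3
So g(10) = 3.

3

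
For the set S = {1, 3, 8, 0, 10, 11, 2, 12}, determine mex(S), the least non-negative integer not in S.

4

The values 0, 1, 2, 3 are all present; 4 is the first non-negative integer missing from the set.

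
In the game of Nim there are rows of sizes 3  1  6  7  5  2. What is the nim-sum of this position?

Nim-sum: 3 ⊕ 1 ⊕ 6 ⊕ 7 ⊕ 5 ⊕ 2 = 4.

4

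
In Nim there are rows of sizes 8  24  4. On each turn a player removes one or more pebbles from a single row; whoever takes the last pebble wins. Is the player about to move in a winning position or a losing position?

Compute the nim-sum pairwise:
8 ⊕ 24 = 16
16 ⊕ 4 = 20
The nim-sum is 20 ≠ 0, so this is an N-position: the player to move can win.

Winning position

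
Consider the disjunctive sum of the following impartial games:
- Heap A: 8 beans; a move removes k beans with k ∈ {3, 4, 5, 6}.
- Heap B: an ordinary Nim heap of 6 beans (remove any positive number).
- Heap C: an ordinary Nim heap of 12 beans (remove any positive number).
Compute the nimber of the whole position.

8

For heap A, compute g(0), g(1), … with moves {3, 4, 5, 6}:
k:     0  1  2  3  4  5  6  7  8
g(k):  0  0  0  1  1  1  2  2  2
So g(8) = 2.
Heap B is a plain Nim heap of size 6, so its Grundy value is 6.
Heap C is a plain Nim heap of size 12, so its Grundy value is 12.
The value of a disjunctive sum is the nim-sum of the parts.
Combined value = 2 XOR 6 XOR 12 = 8.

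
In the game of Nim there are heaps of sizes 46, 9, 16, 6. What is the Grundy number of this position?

49

Compute the nim-sum pairwise:
46 ^ 9 = 39
39 ^ 16 = 55
55 ^ 6 = 49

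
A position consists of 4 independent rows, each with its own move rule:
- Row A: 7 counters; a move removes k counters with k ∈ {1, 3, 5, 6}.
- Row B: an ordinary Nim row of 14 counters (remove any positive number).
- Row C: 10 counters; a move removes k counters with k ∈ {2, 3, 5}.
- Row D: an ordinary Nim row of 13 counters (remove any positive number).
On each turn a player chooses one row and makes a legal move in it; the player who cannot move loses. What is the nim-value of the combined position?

1

Build the Grundy sequence for row A with g(k) = mex{g(k−s) : s ∈ {1, 3, 5, 6}, s ≤ k}:
k:     0  1  2  3  4  5  6  7
g(k):  0  1  0  1  0  1  2  3
So g(7) = 3.
Row B is a plain Nim row of size 14, so its Grundy value is 14.
Build the Grundy sequence for row C with g(k) = mex{g(k−s) : s ∈ {2, 3, 5}, s ≤ k}:
k:     0  1  2  3  4  5  6  7  8  9 10
g(k):  0  0  1  1  2  2  3  0  0  1  1
So g(10) = 1.
Row D is a plain Nim row of size 13, so its Grundy value is 13.
By the Sprague-Grundy theorem, the Grundy value of a sum of independent games is the XOR of the component values.
Combined value = 3 XOR 14 XOR 1 XOR 13 = 1.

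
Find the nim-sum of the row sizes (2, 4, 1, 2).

5

Compute the nim-sum pairwise:
2 XOR 4 = 6
6 XOR 1 = 7
7 XOR 2 = 5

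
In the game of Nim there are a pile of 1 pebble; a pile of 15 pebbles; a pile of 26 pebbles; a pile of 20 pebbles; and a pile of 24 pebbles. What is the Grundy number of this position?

Compute the nim-sum pairwise:
1 ^ 15 = 14
14 ^ 26 = 20
20 ^ 20 = 0
0 ^ 24 = 24

24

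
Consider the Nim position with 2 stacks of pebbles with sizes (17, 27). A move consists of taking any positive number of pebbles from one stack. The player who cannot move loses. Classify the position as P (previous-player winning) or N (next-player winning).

N-position

Nim-sum: 17 XOR 27 = 10.
The nim-sum is 10 ≠ 0, so this is an N-position: the player to move can win.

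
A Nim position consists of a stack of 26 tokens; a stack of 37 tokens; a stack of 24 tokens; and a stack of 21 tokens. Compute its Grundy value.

50

Compute the nim-sum pairwise:
26 ^ 37 = 63
63 ^ 24 = 39
39 ^ 21 = 50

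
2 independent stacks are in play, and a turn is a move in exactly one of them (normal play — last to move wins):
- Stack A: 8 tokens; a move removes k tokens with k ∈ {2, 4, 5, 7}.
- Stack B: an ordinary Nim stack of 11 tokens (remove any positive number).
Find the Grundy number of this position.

Build the Grundy sequence for stack A with g(k) = mex{g(k−s) : s ∈ {2, 4, 5, 7}, s ≤ k}:
g(0) = mex{} = 0
g(1) = mex{} = 0
g(2) = mex{0} = 1
g(3) = mex{0} = 1
g(4) = mex{0,1} = 2
g(5) = mex{0,1} = 2
g(6) = mex{0,1,2} = 3
g(7) = mex{0,1,2} = 3
g(8) = mex{0,1,2,3} = 4
So g(8) = 4.
Stack B is a plain Nim stack of size 11, so its Grundy value is 11.
By the Sprague-Grundy theorem, the Grundy value of a sum of independent games is the XOR of the component values.
Combined value = 4 ⊕ 11 = 15.

15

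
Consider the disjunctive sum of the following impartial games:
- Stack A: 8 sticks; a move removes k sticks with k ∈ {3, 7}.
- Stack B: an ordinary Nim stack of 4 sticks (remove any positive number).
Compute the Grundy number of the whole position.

Build the Grundy sequence for stack A with g(k) = mex{g(k−s) : s ∈ {3, 7}, s ≤ k}:
k:     0  1  2  3  4  5  6  7  8
g(k):  0  0  0  1  1  1  0  2  2
So g(8) = 2.
Stack B is a plain Nim stack of size 4, so its Grundy value is 4.
By the Sprague-Grundy theorem, the Grundy value of a sum of independent games is the XOR of the component values.
Combined value = 2 XOR 4 = 6.

6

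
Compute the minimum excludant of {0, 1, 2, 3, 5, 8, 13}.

The values 0, 1, 2, 3 are all present; 4 is the first non-negative integer missing from the set.

4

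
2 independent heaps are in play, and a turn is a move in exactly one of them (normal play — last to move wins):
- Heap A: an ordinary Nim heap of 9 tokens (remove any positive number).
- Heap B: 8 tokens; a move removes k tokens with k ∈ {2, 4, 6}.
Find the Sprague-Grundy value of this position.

9

Heap A is a plain Nim heap of size 9, so its Grundy value is 9.
Grundy values for heap B (subtraction set {2, 4, 6}):
g(0) = mex{} = 0
g(1) = mex{} = 0
g(2) = mex{0} = 1
g(3) = mex{0} = 1
g(4) = mex{0,1} = 2
g(5) = mex{0,1} = 2
g(6) = mex{0,1,2} = 3
g(7) = mex{0,1,2} = 3
g(8) = mex{1,2,3} = 0
So g(8) = 0.
By the Sprague-Grundy theorem, the Grundy value of a sum of independent games is the XOR of the component values.
Combined value = 9 ⊕ 0 = 9.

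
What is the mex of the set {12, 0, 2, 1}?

The values 0, 1, 2 are all present; 3 is the first non-negative integer missing from the set.

3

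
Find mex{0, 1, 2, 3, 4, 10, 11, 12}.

The values 0, 1, 2, 3, 4 are all present; 5 is the first non-negative integer missing from the set.

5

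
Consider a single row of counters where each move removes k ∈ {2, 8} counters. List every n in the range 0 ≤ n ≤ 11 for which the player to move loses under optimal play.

0, 1, 4, 5, 10, 11

Grundy values for subtraction set {2, 8}:
g(0) = mex{} = 0
g(1) = mex{} = 0
g(2) = mex{0} = 1
g(3) = mex{0} = 1
g(4) = mex{1} = 0
g(5) = mex{1} = 0
g(6) = mex{0} = 1
g(7) = mex{0} = 1
g(8) = mex{0,1} = 2
g(9) = mex{0,1} = 2
g(10) = mex{1,2} = 0
g(11) = mex{1,2} = 0
The P-positions (g = 0) in 0..11 are 0, 1, 4, 5, 10, 11.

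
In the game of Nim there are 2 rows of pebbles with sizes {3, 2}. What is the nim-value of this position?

1

In binary:
  11  (3)
  10  (2)
  --
  01  (1)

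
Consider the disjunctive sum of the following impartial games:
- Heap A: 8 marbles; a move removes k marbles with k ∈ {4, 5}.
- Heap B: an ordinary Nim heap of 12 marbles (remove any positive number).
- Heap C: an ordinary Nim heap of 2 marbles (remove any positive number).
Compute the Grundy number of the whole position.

12

For heap A, compute g(0), g(1), … with moves {4, 5}:
k:     0  1  2  3  4  5  6  7  8
g(k):  0  0  0  0  1  1  1  1  2
So g(8) = 2.
Heap B is a plain Nim heap of size 12, so its Grundy value is 12.
Heap C is a plain Nim heap of size 2, so its Grundy value is 2.
The value of a disjunctive sum is the nim-sum of the parts.
Combined value = 2 XOR 12 XOR 2 = 12.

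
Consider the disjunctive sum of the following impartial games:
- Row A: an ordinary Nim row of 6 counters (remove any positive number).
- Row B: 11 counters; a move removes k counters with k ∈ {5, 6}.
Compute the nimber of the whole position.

Row A is a plain Nim row of size 6, so its Grundy value is 6.
Build the Grundy sequence for row B with g(k) = mex{g(k−s) : s ∈ {5, 6}, s ≤ k}:
g(0) = mex{} = 0
g(1) = mex{} = 0
g(2) = mex{} = 0
g(3) = mex{} = 0
g(4) = mex{} = 0
g(5) = mex{0} = 1
g(6) = mex{0} = 1
g(7) = mex{0} = 1
g(8) = mex{0} = 1
g(9) = mex{0} = 1
g(10) = mex{0,1} = 2
g(11) = mex{1} = 0
So g(11) = 0.
By the Sprague-Grundy theorem, the Grundy value of a sum of independent games is the XOR of the component values.
Combined value = 6 ⊕ 0 = 6.

6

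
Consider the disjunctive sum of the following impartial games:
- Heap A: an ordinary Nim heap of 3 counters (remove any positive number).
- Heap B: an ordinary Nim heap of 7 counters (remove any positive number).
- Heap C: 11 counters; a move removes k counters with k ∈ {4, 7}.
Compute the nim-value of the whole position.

Heap A is a plain Nim heap of size 3, so its Grundy value is 3.
Heap B is a plain Nim heap of size 7, so its Grundy value is 7.
Build the Grundy sequence for heap C with g(k) = mex{g(k−s) : s ∈ {4, 7}, s ≤ k}:
g(0) = mex{} = 0
g(1) = mex{} = 0
g(2) = mex{} = 0
g(3) = mex{} = 0
g(4) = mex{0} = 1
g(5) = mex{0} = 1
g(6) = mex{0} = 1
g(7) = mex{0} = 1
g(8) = mex{0,1} = 2
g(9) = mex{0,1} = 2
g(10) = mex{0,1} = 2
g(11) = mex{1} = 0
So g(11) = 0.
By the Sprague-Grundy theorem, the Grundy value of a sum of independent games is the XOR of the component values.
Combined value = 3 XOR 7 XOR 0 = 4.

4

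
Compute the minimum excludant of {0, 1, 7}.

2

The values 0, 1 are all present; 2 is the first non-negative integer missing from the set.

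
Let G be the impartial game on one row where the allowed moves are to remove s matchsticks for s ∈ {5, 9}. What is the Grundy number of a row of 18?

0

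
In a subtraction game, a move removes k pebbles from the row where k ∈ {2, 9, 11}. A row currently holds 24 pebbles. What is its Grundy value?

1

Compute g(0), g(1), … for moves {2, 9, 11}:
k:     0  1  2  3  4  5  6  7  8  9 10 11 12 13 14 15 16 17 18 19 20 21 22 23 24
g(k):  0  0  1  1  0  0  1  1  0  2  1  3  2  2  3  3  2  2  0  3  1  0  0  1  1
So g(24) = 1.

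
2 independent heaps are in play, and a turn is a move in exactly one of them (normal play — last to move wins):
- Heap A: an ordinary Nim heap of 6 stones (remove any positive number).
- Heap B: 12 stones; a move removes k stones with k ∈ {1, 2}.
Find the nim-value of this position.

Heap A is a plain Nim heap of size 6, so its Grundy value is 6.
Build the Grundy sequence for heap B with g(k) = mex{g(k−s) : s ∈ {1, 2}, s ≤ k}:
g(0) = mex{} = 0
g(1) = mex{0} = 1
g(2) = mex{0,1} = 2
g(3) = mex{1,2} = 0
g(4) = mex{0,2} = 1
g(5) = mex{0,1} = 2
g(6) = mex{1,2} = 0
g(7) = mex{0,2} = 1
g(8) = mex{0,1} = 2
g(9) = mex{1,2} = 0
g(10) = mex{0,2} = 1
g(11) = mex{0,1} = 2
g(12) = mex{1,2} = 0
So g(12) = 0.
The value of a disjunctive sum is the nim-sum of the parts.
Combined value = 6 XOR 0 = 6.

6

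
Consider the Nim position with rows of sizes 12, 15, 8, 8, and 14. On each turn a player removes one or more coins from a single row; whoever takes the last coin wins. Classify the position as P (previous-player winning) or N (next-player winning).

Compute the nim-sum pairwise:
12 ⊕ 15 = 3
3 ⊕ 8 = 11
11 ⊕ 8 = 3
3 ⊕ 14 = 13
The nim-sum is 13 ≠ 0, so this is an N-position: the player to move can win.

N-position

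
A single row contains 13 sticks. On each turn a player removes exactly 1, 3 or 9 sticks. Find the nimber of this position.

1

Compute g(0), g(1), … for moves {1, 3, 9}:
k:     0  1  2  3  4  5  6  7  8  9 10 11 12 13
g(k):  0  1  0  1  0  1  0  1  0  1  0  1  0  1
So g(13) = 1.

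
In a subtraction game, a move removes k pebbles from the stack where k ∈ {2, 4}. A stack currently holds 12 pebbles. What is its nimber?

0

Compute g(0), g(1), … for moves {2, 4}:
k:     0  1  2  3  4  5  6  7  8  9 10 11 12
g(k):  0  0  1  1  2  2  0  0  1  1  2  2  0
So g(12) = 0.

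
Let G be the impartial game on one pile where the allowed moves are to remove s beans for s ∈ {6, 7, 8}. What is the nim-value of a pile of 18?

0

Compute g(0), g(1), … for moves {6, 7, 8}:
k:     0  1  2  3  4  5  6  7  8  9 10 11 12 13 14 15 16 17 18
g(k):  0  0  0  0  0  0  1  1  1  1  1  1  2  2  0  0  0  0  0
So g(18) = 0.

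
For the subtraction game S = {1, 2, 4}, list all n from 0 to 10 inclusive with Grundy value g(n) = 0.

0, 3, 6, 9

Compute g(0), g(1), … for moves {1, 2, 4}:
k:     0  1  2  3  4  5  6  7  8  9 10
g(k):  0  1  2  0  1  2  0  1  2  0  1
The P-positions (g = 0) in 0..10 are 0, 3, 6, 9.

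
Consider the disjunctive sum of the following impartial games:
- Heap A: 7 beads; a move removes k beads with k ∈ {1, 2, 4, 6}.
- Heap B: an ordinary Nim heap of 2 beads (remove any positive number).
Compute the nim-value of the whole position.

For heap A, compute g(0), g(1), … with moves {1, 2, 4, 6}:
g(0) = mex{} = 0
g(1) = mex{0} = 1
g(2) = mex{0,1} = 2
g(3) = mex{1,2} = 0
g(4) = mex{0,2} = 1
g(5) = mex{0,1} = 2
g(6) = mex{0,1,2} = 3
g(7) = mex{0,1,2,3} = 4
So g(7) = 4.
Heap B is a plain Nim heap of size 2, so its Grundy value is 2.
The value of a disjunctive sum is the nim-sum of the parts.
Combined value = 4 XOR 2 = 6.

6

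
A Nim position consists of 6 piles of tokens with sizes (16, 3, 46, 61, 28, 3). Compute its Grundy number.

Nim-sum: 16 XOR 3 XOR 46 XOR 61 XOR 28 XOR 3 = 31.

31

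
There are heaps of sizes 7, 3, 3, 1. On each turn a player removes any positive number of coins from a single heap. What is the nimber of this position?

6

Compute the nim-sum pairwise:
7 XOR 3 = 4
4 XOR 3 = 7
7 XOR 1 = 6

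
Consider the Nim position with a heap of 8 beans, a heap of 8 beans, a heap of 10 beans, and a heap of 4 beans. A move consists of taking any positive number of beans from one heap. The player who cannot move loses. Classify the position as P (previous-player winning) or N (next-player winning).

Compute the nim-sum pairwise:
8 ⊕ 8 = 0
0 ⊕ 10 = 10
10 ⊕ 4 = 14
The nim-sum is 14 ≠ 0, so this is an N-position: the player to move can win.

N-position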